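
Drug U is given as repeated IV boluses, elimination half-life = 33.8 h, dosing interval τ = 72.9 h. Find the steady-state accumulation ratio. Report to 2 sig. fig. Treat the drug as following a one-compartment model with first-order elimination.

1.3

k = ln2 / t½ = 0.693147 / 33.8 = 0.02051 h⁻¹
e^(−kτ) = e^(−0.02051 × 72.9) = 0.2242
Accumulation ratio R = 1 / (1 − e^(−kτ)) = 1 / (1 − 0.2242) = 1.289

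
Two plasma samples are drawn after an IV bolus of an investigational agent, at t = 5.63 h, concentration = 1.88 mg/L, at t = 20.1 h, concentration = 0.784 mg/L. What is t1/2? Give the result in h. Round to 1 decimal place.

k = ln(C₁/C₂) / (t₂ − t₁) = ln(1.88/0.784) / (20.1 − 5.63)
  = 0.8746 / 14.47 = 0.06044 h⁻¹
t½ = ln2 / k = 0.693147 / 0.06044 = 11.47 h

11.5 h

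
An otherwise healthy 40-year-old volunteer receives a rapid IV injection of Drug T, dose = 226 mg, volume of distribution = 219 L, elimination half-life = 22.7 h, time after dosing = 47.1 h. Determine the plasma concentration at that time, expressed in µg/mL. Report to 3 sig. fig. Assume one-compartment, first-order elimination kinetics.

C₀ = Dose / Vd = 226.0 / 219 = 1.032 mg/L
k = ln2 / t½ = 0.693147 / 22.7 = 0.03054 h⁻¹
C = C₀ · e^(−k·t) = 1.032 × e^(−0.03054 × 47.1)
  = 1.032 × 0.2373 = 0.2449 mg/L
(0.2449 mg/L = 0.2449 µg/mL)

0.245 µg/mL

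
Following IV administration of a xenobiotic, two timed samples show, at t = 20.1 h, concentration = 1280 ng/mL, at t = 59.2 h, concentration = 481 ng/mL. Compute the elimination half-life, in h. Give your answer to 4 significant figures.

27.69 h

k = ln(C₁/C₂) / (t₂ − t₁) = ln(1280/481) / (59.2 − 20.1)
  = 0.9787 / 39.10 = 0.02503 h⁻¹
t½ = ln2 / k = 0.693147 / 0.02503 = 27.69 h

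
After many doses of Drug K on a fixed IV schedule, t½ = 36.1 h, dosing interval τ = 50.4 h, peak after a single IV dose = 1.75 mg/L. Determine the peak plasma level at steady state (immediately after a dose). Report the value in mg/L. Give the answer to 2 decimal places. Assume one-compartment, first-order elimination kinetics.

2.82 mg/L

k = ln2 / t½ = 0.693147 / 36.1 = 0.01920 h⁻¹
e^(−kτ) = e^(−0.01920 × 50.4) = 0.3800
Accumulation ratio R = 1 / (1 − e^(−kτ)) = 1 / (1 − 0.3800) = 1.613
Steady-state peak = C₀ × R = 1.75 × 1.613 = 2.823 mg/L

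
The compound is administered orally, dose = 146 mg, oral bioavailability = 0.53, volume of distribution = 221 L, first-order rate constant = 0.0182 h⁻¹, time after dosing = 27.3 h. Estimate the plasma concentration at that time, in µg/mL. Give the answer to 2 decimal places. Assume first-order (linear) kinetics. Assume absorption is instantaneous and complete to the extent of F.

0.21 µg/mL

Amount reaching circulation = F × Dose = 0.53 × 146.0 = 77.38 mg
C₀ = F·Dose / Vd = 77.38 / 221 = 0.3501 mg/L
C = C₀ · e^(−k·t) = 0.3501 × e^(−0.01820 × 27.3)
  = 0.3501 × 0.6084 = 0.2130 mg/L
(0.2130 mg/L = 0.2130 µg/mL)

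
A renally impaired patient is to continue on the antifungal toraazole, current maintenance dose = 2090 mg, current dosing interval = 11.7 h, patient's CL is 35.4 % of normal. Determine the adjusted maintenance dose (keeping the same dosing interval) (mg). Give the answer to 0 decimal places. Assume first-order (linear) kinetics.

To keep the same average steady-state level, dosing rate must scale with clearance.
CL ratio = 35.4 / 100 = 0.3540
New dose (same interval) = 2090 × 0.3540 = 739.9 mg

740 mg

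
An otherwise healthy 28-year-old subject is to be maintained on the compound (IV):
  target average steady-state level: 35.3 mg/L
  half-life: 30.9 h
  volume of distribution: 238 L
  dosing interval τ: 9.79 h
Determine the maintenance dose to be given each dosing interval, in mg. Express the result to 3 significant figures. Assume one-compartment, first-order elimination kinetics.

k = ln2 / t½ = 0.693147 / 30.9 = 0.02243 h⁻¹
CL = k × Vd = 0.02243 × 238 = 5.338 L/h
At steady state, Dose/τ = Css × CL.
Dose = Css × CL × τ = 35.3 × 5.338 × 9.79 = 1845 mg

1850 mg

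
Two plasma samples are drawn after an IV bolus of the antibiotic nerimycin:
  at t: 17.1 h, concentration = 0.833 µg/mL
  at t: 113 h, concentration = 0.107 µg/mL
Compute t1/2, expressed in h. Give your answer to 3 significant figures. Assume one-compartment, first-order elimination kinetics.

k = ln(C₁/C₂) / (t₂ − t₁) = ln(0.833/0.107) / (113 − 17.1)
  = 2.052 / 95.90 = 0.02140 h⁻¹
t½ = ln2 / k = 0.693147 / 0.02140 = 32.39 h

32.4 h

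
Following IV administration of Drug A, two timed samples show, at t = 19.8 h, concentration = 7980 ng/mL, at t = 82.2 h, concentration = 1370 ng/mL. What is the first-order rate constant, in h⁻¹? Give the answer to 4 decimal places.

k = ln(C₁/C₂) / (t₂ − t₁) = ln(7980/1370) / (82.2 − 19.8)
  = 1.762 / 62.40 = 0.02824 h⁻¹

0.0282 h⁻¹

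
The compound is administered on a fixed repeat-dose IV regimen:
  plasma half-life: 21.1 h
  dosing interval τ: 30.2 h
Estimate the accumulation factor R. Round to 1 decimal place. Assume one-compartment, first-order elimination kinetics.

k = ln2 / t½ = 0.693147 / 21.1 = 0.03285 h⁻¹
e^(−kτ) = e^(−0.03285 × 30.2) = 0.3708
Accumulation ratio R = 1 / (1 − e^(−kτ)) = 1 / (1 − 0.3708) = 1.589

1.6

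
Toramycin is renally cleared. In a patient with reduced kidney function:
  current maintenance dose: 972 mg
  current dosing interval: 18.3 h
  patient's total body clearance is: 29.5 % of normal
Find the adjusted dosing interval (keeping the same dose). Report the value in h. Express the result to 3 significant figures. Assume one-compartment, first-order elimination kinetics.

62.0 h

To keep the same average steady-state level, dosing rate must scale with clearance.
CL ratio = 29.5 / 100 = 0.2950
New interval (same dose) = 18.3 / 0.2950 = 62.03 h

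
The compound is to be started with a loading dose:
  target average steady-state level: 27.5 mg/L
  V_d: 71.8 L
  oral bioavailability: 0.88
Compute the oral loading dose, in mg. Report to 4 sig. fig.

LD = Css × Vd / F = 27.5 × 71.8 / 0.88 = 2244 mg

2244 mg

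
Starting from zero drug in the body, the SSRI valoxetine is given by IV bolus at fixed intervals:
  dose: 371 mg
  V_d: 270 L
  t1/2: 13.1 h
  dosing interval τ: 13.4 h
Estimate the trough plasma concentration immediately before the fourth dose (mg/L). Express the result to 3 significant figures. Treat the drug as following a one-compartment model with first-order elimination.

1.17 mg/L

C₀ per dose = Dose / Vd = 371 / 270 = 1.374 mg/L
k = ln2 / t½ = 0.693147 / 13.1 = 0.05291 h⁻¹
Fraction remaining after one interval: r = e^(−kτ) = e^(−0.05291 × 13.4) = 0.4921
Before dose 4, 3 doses have been given (aged 1τ, 2τ, 3τ).
C_trough = C₀ × (r + r² + … + r^3) = C₀ × r(1−r^3)/(1−r)
        = 1.374 × 0.4921 × (1 − 0.1192) / (1 − 0.4921) = 1.173 mg/L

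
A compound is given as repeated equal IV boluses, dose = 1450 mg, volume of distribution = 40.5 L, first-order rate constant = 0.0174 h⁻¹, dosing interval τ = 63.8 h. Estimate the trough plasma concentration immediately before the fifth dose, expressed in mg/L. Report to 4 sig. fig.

17.39 mg/L

C₀ per dose = Dose / Vd = 1450 / 40.5 = 35.80 mg/L
Fraction remaining after one interval: r = e^(−kτ) = e^(−0.01740 × 63.8) = 0.3295
Before dose 5, 4 doses have been given (aged 1τ, 2τ, 3τ, 4τ).
C_trough = C₀ × (r + r² + … + r^4) = C₀ × r(1−r^4)/(1−r)
        = 35.80 × 0.3295 × (1 − 0.01179) / (1 − 0.3295) = 17.39 mg/L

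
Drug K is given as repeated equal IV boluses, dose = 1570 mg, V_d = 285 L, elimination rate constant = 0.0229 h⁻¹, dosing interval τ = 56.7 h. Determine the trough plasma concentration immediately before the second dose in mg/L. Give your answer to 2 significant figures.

1.5 mg/L

C₀ per dose = Dose / Vd = 1570 / 285 = 5.509 mg/L
Fraction remaining after one interval: r = e^(−kτ) = e^(−0.02290 × 56.7) = 0.2730
Before dose 2, 1 dose has been given (aged 1τ).
C_trough = C₀ × r = 5.509 × 0.2730 = 1.504 mg/L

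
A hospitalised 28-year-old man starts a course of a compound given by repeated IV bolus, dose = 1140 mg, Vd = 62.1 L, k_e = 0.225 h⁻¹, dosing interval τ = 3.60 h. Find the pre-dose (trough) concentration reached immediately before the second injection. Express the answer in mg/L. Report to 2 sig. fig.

8.2 mg/L

C₀ per dose = Dose / Vd = 1140 / 62.1 = 18.36 mg/L
Fraction remaining after one interval: r = e^(−kτ) = e^(−0.2250 × 3.60) = 0.4449
Before dose 2, 1 dose has been given (aged 1τ).
C_trough = C₀ × r = 18.36 × 0.4449 = 8.168 mg/L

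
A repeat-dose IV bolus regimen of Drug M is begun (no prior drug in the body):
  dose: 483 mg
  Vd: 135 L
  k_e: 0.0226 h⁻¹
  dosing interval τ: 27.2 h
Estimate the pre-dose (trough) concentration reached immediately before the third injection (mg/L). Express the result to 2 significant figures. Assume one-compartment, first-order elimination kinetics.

3.0 mg/L

C₀ per dose = Dose / Vd = 483 / 135 = 3.578 mg/L
Fraction remaining after one interval: r = e^(−kτ) = e^(−0.02260 × 27.2) = 0.5408
Before dose 3, 2 doses have been given (aged 1τ, 2τ).
C_trough = C₀ × (r + r²) = 3.578 × (0.5408 + 0.2925) = 2.982 mg/L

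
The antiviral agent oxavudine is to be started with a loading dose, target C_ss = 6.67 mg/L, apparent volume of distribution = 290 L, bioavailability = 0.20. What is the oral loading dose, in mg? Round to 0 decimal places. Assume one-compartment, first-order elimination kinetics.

LD = Css × Vd / F = 6.67 × 290 / 0.20 = 9672 mg

9672 mg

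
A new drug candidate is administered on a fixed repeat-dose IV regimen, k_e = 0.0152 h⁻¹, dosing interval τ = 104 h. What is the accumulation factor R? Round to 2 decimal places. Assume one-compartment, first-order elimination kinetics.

1.26

e^(−kτ) = e^(−0.01520 × 104) = 0.2058
Accumulation ratio R = 1 / (1 − e^(−kτ)) = 1 / (1 − 0.2058) = 1.259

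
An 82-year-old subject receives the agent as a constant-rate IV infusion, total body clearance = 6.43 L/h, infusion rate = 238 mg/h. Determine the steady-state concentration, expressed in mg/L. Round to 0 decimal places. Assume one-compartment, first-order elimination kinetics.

At steady state Css = R₀ / CL = 238 / 6.430 = 37.01 mg/L

37 mg/L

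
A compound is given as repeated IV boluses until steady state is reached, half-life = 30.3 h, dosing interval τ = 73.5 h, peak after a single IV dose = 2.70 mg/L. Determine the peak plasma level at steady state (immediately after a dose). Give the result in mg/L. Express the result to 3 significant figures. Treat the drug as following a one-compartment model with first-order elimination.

3.32 mg/L

k = ln2 / t½ = 0.693147 / 30.3 = 0.02288 h⁻¹
e^(−kτ) = e^(−0.02288 × 73.5) = 0.1861
Accumulation ratio R = 1 / (1 − e^(−kτ)) = 1 / (1 − 0.1861) = 1.229
Steady-state peak = C₀ × R = 2.70 × 1.229 = 3.318 mg/L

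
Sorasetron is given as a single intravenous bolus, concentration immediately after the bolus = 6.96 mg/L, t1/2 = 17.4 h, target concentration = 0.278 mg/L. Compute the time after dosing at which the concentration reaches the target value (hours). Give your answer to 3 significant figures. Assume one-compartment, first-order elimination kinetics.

80.8 h

k = ln2 / t½ = 0.693147 / 17.4 = 0.03984 h⁻¹
t = ln(C₀ / C) / k = ln(6.960 / 0.278) / 0.03984
  = ln(25.04) / 0.03984 = 3.220 / 0.03984 = 80.82 h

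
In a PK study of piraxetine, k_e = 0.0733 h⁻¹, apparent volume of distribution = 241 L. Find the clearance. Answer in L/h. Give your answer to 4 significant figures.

CL = k × Vd = 0.0733 × 241 = 17.67 L/h

17.67 L/h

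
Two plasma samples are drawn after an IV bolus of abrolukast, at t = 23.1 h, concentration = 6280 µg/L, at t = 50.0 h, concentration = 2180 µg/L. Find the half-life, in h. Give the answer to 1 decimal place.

k = ln(C₁/C₂) / (t₂ − t₁) = ln(6280/2180) / (50.0 − 23.1)
  = 1.058 / 26.90 = 0.03933 h⁻¹
t½ = ln2 / k = 0.693147 / 0.03933 = 17.62 h

17.6 h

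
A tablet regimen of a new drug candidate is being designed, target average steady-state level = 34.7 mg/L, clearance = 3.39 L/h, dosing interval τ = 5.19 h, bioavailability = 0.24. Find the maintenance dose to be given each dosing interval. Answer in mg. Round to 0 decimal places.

2544 mg

At steady state, F × (Dose/τ) = Css × CL.
Dose = Css × CL × τ / F = 34.7 × 3.390 × 5.19 / 0.24 = 2544 mg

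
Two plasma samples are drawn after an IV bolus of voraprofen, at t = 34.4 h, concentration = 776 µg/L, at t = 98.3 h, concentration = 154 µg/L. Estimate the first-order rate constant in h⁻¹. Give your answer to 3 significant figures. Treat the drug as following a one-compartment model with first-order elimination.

0.0253 h⁻¹

k = ln(C₁/C₂) / (t₂ − t₁) = ln(776/154) / (98.3 − 34.4)
  = 1.617 / 63.90 = 0.02531 h⁻¹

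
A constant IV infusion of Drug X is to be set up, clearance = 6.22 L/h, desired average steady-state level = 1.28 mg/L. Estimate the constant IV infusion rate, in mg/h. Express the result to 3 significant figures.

At steady state, infusion rate R₀ = Css × CL = 1.28 × 6.220 = 7.962 mg/h

7.96 mg/h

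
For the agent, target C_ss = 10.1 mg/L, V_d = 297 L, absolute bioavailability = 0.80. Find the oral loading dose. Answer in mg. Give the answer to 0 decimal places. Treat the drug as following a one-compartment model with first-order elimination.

LD = Css × Vd / F = 10.1 × 297 / 0.80 = 3750 mg

3750 mg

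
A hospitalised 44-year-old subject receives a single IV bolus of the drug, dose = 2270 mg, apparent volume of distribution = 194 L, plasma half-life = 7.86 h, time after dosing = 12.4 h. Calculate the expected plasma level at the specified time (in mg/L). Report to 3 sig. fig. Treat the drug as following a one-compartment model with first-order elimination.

C₀ = Dose / Vd = 2270 / 194 = 11.70 mg/L
k = ln2 / t½ = 0.693147 / 7.86 = 0.08819 h⁻¹
C = C₀ · e^(−k·t) = 11.70 × e^(−0.08819 × 12.4)
  = 11.70 × 0.3350 = 3.920 mg/L

3.92 mg/L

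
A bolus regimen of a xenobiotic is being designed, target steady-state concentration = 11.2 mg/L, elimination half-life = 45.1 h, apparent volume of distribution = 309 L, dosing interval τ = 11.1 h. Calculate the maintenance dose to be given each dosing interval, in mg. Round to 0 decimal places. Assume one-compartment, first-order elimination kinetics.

590 mg

k = ln2 / t½ = 0.693147 / 45.1 = 0.01537 h⁻¹
CL = k × Vd = 0.01537 × 309 = 4.749 L/h
At steady state, Dose/τ = Css × CL.
Dose = Css × CL × τ = 11.2 × 4.749 × 11.1 = 590.4 mg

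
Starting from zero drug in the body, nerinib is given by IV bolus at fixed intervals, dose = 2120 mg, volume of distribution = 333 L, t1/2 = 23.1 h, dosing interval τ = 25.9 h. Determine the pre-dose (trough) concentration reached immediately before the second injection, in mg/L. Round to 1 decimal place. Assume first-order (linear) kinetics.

C₀ per dose = Dose / Vd = 2120 / 333 = 6.366 mg/L
k = ln2 / t½ = 0.693147 / 23.1 = 0.03001 h⁻¹
Fraction remaining after one interval: r = e^(−kτ) = e^(−0.03001 × 25.9) = 0.4597
Before dose 2, 1 dose has been given (aged 1τ).
C_trough = C₀ × r = 6.366 × 0.4597 = 2.926 mg/L

2.9 mg/L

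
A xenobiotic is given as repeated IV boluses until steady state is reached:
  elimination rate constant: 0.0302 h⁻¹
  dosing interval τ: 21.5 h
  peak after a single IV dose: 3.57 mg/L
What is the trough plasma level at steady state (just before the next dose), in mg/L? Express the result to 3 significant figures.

3.91 mg/L

e^(−kτ) = e^(−0.03020 × 21.5) = 0.5224
Accumulation ratio R = 1 / (1 − e^(−kτ)) = 1 / (1 − 0.5224) = 2.094
Steady-state trough = C₀ × R × e^(−kτ) = 3.57 × 2.094 × 0.5224 = 3.905 mg/L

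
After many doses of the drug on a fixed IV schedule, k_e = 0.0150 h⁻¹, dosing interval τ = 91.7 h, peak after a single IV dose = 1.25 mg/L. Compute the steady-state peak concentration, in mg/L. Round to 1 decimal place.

1.7 mg/L

e^(−kτ) = e^(−0.01500 × 91.7) = 0.2527
Accumulation ratio R = 1 / (1 − e^(−kτ)) = 1 / (1 − 0.2527) = 1.338
Steady-state peak = C₀ × R = 1.25 × 1.338 = 1.673 mg/L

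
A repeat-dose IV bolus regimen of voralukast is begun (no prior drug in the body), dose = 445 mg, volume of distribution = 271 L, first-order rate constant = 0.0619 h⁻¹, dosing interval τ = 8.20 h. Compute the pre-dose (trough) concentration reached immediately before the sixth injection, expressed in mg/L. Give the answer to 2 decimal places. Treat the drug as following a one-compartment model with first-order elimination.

2.29 mg/L

C₀ per dose = Dose / Vd = 445 / 271 = 1.642 mg/L
Fraction remaining after one interval: r = e^(−kτ) = e^(−0.06190 × 8.20) = 0.6020
Before dose 6, 5 doses have been given (aged 1τ, 2τ, 3τ, 4τ, 5τ).
C_trough = C₀ × (r + r² + … + r^5) = C₀ × r(1−r^5)/(1−r)
        = 1.642 × 0.6020 × (1 − 0.07906) / (1 − 0.6020) = 2.287 mg/L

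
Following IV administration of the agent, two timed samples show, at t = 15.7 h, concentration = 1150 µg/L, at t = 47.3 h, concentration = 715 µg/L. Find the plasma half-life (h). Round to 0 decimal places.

k = ln(C₁/C₂) / (t₂ − t₁) = ln(1150/715) / (47.3 − 15.7)
  = 0.4752 / 31.60 = 0.01504 h⁻¹
t½ = ln2 / k = 0.693147 / 0.01504 = 46.09 h

46 h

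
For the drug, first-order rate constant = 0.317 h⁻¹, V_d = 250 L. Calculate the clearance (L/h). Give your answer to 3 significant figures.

CL = k × Vd = 0.317 × 250 = 79.25 L/h

79.3 L/h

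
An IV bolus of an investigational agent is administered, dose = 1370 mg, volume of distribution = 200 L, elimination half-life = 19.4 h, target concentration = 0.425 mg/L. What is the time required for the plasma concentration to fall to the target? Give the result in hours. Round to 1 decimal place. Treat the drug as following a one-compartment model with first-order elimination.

77.8 h

C₀ = Dose / Vd = 1370 / 200 = 6.850 mg/L
k = ln2 / t½ = 0.693147 / 19.4 = 0.03573 h⁻¹
t = ln(C₀ / C) / k = ln(6.850 / 0.425) / 0.03573
  = ln(16.12) / 0.03573 = 2.780 / 0.03573 = 77.81 h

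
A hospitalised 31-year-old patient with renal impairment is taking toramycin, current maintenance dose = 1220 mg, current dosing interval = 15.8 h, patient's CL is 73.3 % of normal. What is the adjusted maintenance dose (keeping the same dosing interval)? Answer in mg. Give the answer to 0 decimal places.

894 mg

To keep the same average steady-state level, dosing rate must scale with clearance.
CL ratio = 73.3 / 100 = 0.7330
New dose (same interval) = 1220 × 0.7330 = 894.3 mg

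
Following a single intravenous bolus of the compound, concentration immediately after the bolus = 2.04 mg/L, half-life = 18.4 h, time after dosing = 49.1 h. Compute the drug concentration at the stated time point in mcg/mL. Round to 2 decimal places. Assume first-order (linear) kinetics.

0.32 mcg/mL

k = ln2 / t½ = 0.693147 / 18.4 = 0.03767 h⁻¹
C = C₀ · e^(−k·t) = 2.040 × e^(−0.03767 × 49.1)
  = 2.040 × 0.1573 = 0.3209 mg/L
(0.3209 mg/L = 0.3209 mcg/mL)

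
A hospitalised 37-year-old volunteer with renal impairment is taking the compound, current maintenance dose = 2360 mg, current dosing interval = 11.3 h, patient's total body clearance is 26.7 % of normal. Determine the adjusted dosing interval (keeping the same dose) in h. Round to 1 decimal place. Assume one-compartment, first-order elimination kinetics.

42.3 h

To keep the same average steady-state level, dosing rate must scale with clearance.
CL ratio = 26.7 / 100 = 0.2670
New interval (same dose) = 11.3 / 0.2670 = 42.32 h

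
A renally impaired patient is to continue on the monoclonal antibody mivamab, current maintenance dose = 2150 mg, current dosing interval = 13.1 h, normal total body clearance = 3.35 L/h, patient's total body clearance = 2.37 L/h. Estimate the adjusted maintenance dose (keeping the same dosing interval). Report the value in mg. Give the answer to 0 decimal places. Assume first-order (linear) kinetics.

To keep the same average steady-state level, dosing rate must scale with clearance.
CL ratio = 2.37 / 3.35 = 0.7075
New dose (same interval) = 2150 × 0.7075 = 1521 mg

1521 mg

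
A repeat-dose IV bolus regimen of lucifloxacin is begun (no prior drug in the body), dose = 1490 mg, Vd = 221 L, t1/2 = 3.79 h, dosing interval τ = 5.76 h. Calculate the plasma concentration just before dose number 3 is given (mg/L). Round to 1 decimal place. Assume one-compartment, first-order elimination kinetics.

C₀ per dose = Dose / Vd = 1490 / 221 = 6.742 mg/L
k = ln2 / t½ = 0.693147 / 3.79 = 0.1829 h⁻¹
Fraction remaining after one interval: r = e^(−kτ) = e^(−0.1829 × 5.76) = 0.3487
Before dose 3, 2 doses have been given (aged 1τ, 2τ).
C_trough = C₀ × (r + r²) = 6.742 × (0.3487 + 0.1216) = 3.171 mg/L

3.2 mg/L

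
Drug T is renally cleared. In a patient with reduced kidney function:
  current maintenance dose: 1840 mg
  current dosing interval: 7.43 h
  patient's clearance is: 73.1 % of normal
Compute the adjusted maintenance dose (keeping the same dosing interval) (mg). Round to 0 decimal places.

1345 mg

To keep the same average steady-state level, dosing rate must scale with clearance.
CL ratio = 73.1 / 100 = 0.7310
New dose (same interval) = 1840 × 0.7310 = 1345 mg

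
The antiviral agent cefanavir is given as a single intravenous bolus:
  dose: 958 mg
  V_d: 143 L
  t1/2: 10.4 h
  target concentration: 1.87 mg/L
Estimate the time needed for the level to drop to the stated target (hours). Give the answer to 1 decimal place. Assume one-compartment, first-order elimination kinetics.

19.1 h

C₀ = Dose / Vd = 958.0 / 143 = 6.699 mg/L
k = ln2 / t½ = 0.693147 / 10.4 = 0.06665 h⁻¹
t = ln(C₀ / C) / k = ln(6.699 / 1.87) / 0.06665
  = ln(3.582) / 0.06665 = 1.276 / 0.06665 = 19.14 h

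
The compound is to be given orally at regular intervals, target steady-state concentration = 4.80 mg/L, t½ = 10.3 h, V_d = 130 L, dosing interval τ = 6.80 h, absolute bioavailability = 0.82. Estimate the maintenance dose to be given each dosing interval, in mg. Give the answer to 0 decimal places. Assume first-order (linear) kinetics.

348 mg

k = ln2 / t½ = 0.693147 / 10.3 = 0.06730 h⁻¹
CL = k × Vd = 0.06730 × 130 = 8.749 L/h
At steady state, F × (Dose/τ) = Css × CL.
Dose = Css × CL × τ / F = 4.80 × 8.749 × 6.80 / 0.82 = 348.3 mg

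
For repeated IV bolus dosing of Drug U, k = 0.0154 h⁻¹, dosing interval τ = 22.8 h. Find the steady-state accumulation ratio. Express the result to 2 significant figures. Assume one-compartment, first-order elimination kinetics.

3.4

e^(−kτ) = e^(−0.01540 × 22.8) = 0.7039
Accumulation ratio R = 1 / (1 − e^(−kτ)) = 1 / (1 − 0.7039) = 3.377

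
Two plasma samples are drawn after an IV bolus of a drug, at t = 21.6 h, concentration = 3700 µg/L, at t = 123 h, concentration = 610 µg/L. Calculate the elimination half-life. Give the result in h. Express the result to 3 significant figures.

k = ln(C₁/C₂) / (t₂ − t₁) = ln(3700/610) / (123 − 21.6)
  = 1.803 / 101.4 = 0.01778 h⁻¹
t½ = ln2 / k = 0.693147 / 0.01778 = 38.98 h

39.0 h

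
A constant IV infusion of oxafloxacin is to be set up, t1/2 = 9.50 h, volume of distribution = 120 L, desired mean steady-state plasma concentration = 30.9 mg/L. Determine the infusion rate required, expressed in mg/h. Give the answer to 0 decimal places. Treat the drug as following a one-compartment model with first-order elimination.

k = ln2 / t½ = 0.693147 / 9.50 = 0.07296 h⁻¹
CL = k × Vd = 0.07296 × 120 = 8.755 L/h
At steady state, infusion rate R₀ = Css × CL = 30.9 × 8.755 = 270.5 mg/h

271 mg/h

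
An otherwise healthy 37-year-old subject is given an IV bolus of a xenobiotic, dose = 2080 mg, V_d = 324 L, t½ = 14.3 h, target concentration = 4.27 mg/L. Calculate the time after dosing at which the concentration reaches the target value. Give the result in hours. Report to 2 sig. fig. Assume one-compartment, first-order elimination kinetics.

8.4 h

C₀ = Dose / Vd = 2080 / 324 = 6.420 mg/L
k = ln2 / t½ = 0.693147 / 14.3 = 0.04847 h⁻¹
t = ln(C₀ / C) / k = ln(6.420 / 4.27) / 0.04847
  = ln(1.504) / 0.04847 = 0.4081 / 0.04847 = 8.420 h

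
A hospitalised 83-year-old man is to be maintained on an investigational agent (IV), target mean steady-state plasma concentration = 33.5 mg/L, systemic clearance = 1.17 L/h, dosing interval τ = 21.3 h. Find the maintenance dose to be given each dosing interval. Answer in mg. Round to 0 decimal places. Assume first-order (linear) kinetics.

At steady state, Dose/τ = Css × CL.
Dose = Css × CL × τ = 33.5 × 1.170 × 21.3 = 834.9 mg

835 mg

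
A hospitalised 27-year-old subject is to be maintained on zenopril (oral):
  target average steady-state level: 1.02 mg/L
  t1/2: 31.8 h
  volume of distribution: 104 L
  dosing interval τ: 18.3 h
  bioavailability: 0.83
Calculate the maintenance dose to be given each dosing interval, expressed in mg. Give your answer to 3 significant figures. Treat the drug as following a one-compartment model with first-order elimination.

51.0 mg

k = ln2 / t½ = 0.693147 / 31.8 = 0.02180 h⁻¹
CL = k × Vd = 0.02180 × 104 = 2.267 L/h
At steady state, F × (Dose/τ) = Css × CL.
Dose = Css × CL × τ / F = 1.02 × 2.267 × 18.3 / 0.83 = 50.98 mg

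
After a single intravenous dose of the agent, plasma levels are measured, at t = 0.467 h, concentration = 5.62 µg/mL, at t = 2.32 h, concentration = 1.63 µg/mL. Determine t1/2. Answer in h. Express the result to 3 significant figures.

k = ln(C₁/C₂) / (t₂ − t₁) = ln(5.62/1.63) / (2.32 − 0.467)
  = 1.238 / 1.853 = 0.6681 h⁻¹
t½ = ln2 / k = 0.693147 / 0.6681 = 1.037 h

1.04 h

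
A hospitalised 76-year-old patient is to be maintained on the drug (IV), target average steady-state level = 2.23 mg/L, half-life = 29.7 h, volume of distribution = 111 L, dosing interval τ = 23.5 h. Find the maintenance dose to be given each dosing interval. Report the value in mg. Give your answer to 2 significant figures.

140 mg

k = ln2 / t½ = 0.693147 / 29.7 = 0.02334 h⁻¹
CL = k × Vd = 0.02334 × 111 = 2.591 L/h
At steady state, Dose/τ = Css × CL.
Dose = Css × CL × τ = 2.23 × 2.591 × 23.5 = 135.8 mg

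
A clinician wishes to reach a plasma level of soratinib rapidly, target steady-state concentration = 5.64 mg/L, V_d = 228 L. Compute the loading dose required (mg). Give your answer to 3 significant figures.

LD = Css × Vd = 5.64 × 228 = 1286 mg

1290 mg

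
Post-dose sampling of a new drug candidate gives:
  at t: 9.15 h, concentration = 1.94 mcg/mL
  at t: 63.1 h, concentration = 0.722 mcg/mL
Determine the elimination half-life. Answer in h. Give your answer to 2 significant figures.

k = ln(C₁/C₂) / (t₂ − t₁) = ln(1.94/0.722) / (63.1 − 9.15)
  = 0.9884 / 53.95 = 0.01832 h⁻¹
t½ = ln2 / k = 0.693147 / 0.01832 = 37.84 h

38 h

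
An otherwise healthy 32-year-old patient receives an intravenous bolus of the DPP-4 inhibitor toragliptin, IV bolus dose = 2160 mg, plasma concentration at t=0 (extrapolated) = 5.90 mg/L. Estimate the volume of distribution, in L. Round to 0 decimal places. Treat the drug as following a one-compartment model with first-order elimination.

Vd = Dose / C₀ = 2160 / 5.90 = 366.1 L

366 L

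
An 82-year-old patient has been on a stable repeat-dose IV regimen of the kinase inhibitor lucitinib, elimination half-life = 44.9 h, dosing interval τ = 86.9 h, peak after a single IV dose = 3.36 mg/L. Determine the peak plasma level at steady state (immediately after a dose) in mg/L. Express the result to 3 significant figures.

4.55 mg/L

k = ln2 / t½ = 0.693147 / 44.9 = 0.01544 h⁻¹
e^(−kτ) = e^(−0.01544 × 86.9) = 0.2614
Accumulation ratio R = 1 / (1 − e^(−kτ)) = 1 / (1 − 0.2614) = 1.354
Steady-state peak = C₀ × R = 3.36 × 1.354 = 4.549 mg/L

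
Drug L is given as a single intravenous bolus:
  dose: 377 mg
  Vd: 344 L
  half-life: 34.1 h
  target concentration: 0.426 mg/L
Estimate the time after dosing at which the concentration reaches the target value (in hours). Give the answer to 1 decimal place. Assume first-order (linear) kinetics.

C₀ = Dose / Vd = 377.0 / 344 = 1.096 mg/L
k = ln2 / t½ = 0.693147 / 34.1 = 0.02033 h⁻¹
t = ln(C₀ / C) / k = ln(1.096 / 0.426) / 0.02033
  = ln(2.573) / 0.02033 = 0.9451 / 0.02033 = 46.49 h

46.5 h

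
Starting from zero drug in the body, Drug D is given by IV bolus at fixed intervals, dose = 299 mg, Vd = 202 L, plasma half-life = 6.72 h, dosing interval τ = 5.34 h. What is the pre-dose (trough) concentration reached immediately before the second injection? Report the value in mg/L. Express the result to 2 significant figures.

0.85 mg/L

C₀ per dose = Dose / Vd = 299 / 202 = 1.480 mg/L
k = ln2 / t½ = 0.693147 / 6.72 = 0.1031 h⁻¹
Fraction remaining after one interval: r = e^(−kτ) = e^(−0.1031 × 5.34) = 0.5766
Before dose 2, 1 dose has been given (aged 1τ).
C_trough = C₀ × r = 1.480 × 0.5766 = 0.8534 mg/L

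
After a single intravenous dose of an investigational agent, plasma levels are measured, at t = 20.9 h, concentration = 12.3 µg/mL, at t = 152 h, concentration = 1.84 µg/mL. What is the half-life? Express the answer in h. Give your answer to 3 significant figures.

47.8 h

k = ln(C₁/C₂) / (t₂ − t₁) = ln(12.3/1.84) / (152 − 20.9)
  = 1.900 / 131.1 = 0.01449 h⁻¹
t½ = ln2 / k = 0.693147 / 0.01449 = 47.84 h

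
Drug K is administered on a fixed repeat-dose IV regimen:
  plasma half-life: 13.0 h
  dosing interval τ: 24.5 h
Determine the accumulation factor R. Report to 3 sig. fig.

k = ln2 / t½ = 0.693147 / 13.0 = 0.05332 h⁻¹
e^(−kτ) = e^(−0.05332 × 24.5) = 0.2708
Accumulation ratio R = 1 / (1 − e^(−kτ)) = 1 / (1 − 0.2708) = 1.371

1.37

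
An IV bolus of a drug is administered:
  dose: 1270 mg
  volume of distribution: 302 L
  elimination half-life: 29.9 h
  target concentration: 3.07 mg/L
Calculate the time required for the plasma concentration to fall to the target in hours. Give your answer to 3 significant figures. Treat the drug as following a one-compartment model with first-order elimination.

13.6 h

C₀ = Dose / Vd = 1270 / 302 = 4.205 mg/L
k = ln2 / t½ = 0.693147 / 29.9 = 0.02318 h⁻¹
t = ln(C₀ / C) / k = ln(4.205 / 3.07) / 0.02318
  = ln(1.370) / 0.02318 = 0.3148 / 0.02318 = 13.58 h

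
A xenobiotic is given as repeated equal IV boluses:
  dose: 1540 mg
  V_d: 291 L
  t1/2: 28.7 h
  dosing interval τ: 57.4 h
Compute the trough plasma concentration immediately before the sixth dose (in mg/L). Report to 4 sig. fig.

C₀ per dose = Dose / Vd = 1540 / 291 = 5.292 mg/L
k = ln2 / t½ = 0.693147 / 28.7 = 0.02415 h⁻¹
Fraction remaining after one interval: r = e^(−kτ) = e^(−0.02415 × 57.4) = 0.2500
Before dose 6, 5 doses have been given (aged 1τ, 2τ, 3τ, 4τ, 5τ).
C_trough = C₀ × (r + r² + … + r^5) = C₀ × r(1−r^5)/(1−r)
        = 5.292 × 0.2500 × (1 − 0.0009766) / (1 − 0.2500) = 1.762 mg/L

1.762 mg/L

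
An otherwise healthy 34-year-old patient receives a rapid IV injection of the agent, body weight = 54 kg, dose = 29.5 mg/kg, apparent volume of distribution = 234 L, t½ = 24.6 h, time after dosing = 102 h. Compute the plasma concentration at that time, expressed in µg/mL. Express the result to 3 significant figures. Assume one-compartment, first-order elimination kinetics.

Total dose = 29.5 × 54 = 1593 mg
C₀ = Dose / Vd = 1593 / 234 = 6.808 mg/L
k = ln2 / t½ = 0.693147 / 24.6 = 0.02818 h⁻¹
C = C₀ · e^(−k·t) = 6.808 × e^(−0.02818 × 102)
  = 6.808 × 0.05645 = 0.3843 mg/L
(0.3843 mg/L = 0.3843 µg/mL)

0.384 µg/mL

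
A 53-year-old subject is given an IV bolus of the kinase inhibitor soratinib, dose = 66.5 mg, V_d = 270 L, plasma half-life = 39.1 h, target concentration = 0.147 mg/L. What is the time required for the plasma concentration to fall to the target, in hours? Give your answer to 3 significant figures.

C₀ = Dose / Vd = 66.50 / 270 = 0.2463 mg/L
k = ln2 / t½ = 0.693147 / 39.1 = 0.01773 h⁻¹
t = ln(C₀ / C) / k = ln(0.2463 / 0.147) / 0.01773
  = ln(1.676) / 0.01773 = 0.5164 / 0.01773 = 29.13 h

29.1 h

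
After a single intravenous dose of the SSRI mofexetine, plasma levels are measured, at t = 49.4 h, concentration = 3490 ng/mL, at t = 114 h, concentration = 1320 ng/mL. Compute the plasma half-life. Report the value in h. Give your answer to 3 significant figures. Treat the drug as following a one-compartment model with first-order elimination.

46.1 h

k = ln(C₁/C₂) / (t₂ − t₁) = ln(3490/1320) / (114 − 49.4)
  = 0.9723 / 64.60 = 0.01505 h⁻¹
t½ = ln2 / k = 0.693147 / 0.01505 = 46.06 h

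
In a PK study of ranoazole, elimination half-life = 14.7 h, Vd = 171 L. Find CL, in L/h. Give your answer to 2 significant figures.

k = ln2 / t½ = 0.693147 / 14.7 = 0.04715 h⁻¹
CL = k × Vd = 0.04715 × 171 = 8.063 L/h

8.1 L/h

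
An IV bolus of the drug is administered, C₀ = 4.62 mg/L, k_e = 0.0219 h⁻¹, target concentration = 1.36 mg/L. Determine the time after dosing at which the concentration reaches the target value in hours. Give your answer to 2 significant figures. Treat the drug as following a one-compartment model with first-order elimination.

t = ln(C₀ / C) / k = ln(4.620 / 1.36) / 0.02190
  = ln(3.397) / 0.02190 = 1.223 / 0.02190 = 55.84 h

56 h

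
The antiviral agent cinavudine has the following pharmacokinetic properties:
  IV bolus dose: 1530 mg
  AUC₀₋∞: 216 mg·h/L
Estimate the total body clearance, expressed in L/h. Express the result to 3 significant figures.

7.08 L/h

CL = Dose / AUC = 1530 / 216 = 7.083 L/h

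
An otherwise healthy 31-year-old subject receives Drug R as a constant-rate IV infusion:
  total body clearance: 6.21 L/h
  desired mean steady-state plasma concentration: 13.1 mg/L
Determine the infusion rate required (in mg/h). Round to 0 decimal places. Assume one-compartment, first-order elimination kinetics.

81 mg/h

At steady state, infusion rate R₀ = Css × CL = 13.1 × 6.210 = 81.35 mg/h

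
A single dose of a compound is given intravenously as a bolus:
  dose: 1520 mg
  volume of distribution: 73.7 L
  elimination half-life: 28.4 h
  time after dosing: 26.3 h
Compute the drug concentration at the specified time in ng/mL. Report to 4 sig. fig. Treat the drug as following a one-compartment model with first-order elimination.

10850 ng/mL

C₀ = Dose / Vd = 1520 / 73.7 = 20.62 mg/L
k = ln2 / t½ = 0.693147 / 28.4 = 0.02441 h⁻¹
C = C₀ · e^(−k·t) = 20.62 × e^(−0.02441 × 26.3)
  = 20.62 × 0.5262 = 10.85 mg/L
Convert: 10.85 mg/L × 1000 = 10850 ng/mL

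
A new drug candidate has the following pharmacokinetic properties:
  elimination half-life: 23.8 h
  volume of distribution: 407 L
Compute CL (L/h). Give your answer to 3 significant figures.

k = ln2 / t½ = 0.693147 / 23.8 = 0.02912 h⁻¹
CL = k × Vd = 0.02912 × 407 = 11.85 L/h

11.9 L/h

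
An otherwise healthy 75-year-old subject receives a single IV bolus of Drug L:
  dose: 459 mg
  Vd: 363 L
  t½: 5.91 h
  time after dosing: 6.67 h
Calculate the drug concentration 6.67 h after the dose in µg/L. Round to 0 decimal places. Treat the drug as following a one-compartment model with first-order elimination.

C₀ = Dose / Vd = 459.0 / 363 = 1.264 mg/L
k = ln2 / t½ = 0.693147 / 5.91 = 0.1173 h⁻¹
C = C₀ · e^(−k·t) = 1.264 × e^(−0.1173 × 6.67)
  = 1.264 × 0.4573 = 0.5780 mg/L
Convert: 0.5780 mg/L × 1000 = 578.0 µg/L

578 µg/L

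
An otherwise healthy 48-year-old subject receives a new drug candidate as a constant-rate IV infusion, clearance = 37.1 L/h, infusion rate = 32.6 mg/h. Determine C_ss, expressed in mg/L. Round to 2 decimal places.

At steady state Css = R₀ / CL = 32.6 / 37.10 = 0.8787 mg/L

0.88 mg/L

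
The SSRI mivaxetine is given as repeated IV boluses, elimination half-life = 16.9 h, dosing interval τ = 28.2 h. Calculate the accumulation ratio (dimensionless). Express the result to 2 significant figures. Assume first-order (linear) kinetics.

1.5

k = ln2 / t½ = 0.693147 / 16.9 = 0.04101 h⁻¹
e^(−kτ) = e^(−0.04101 × 28.2) = 0.3146
Accumulation ratio R = 1 / (1 − e^(−kτ)) = 1 / (1 − 0.3146) = 1.459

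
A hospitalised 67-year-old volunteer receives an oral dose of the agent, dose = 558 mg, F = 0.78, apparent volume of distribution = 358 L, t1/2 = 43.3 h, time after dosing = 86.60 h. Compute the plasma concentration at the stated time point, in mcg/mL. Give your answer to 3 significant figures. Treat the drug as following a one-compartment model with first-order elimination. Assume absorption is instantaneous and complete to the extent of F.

Amount reaching circulation = F × Dose = 0.78 × 558.0 = 435.2 mg
C₀ = F·Dose / Vd = 435.2 / 358 = 1.216 mg/L
k = ln2 / t½ = 0.693147 / 43.3 = 0.01601 h⁻¹
t / t½ = 86.60 / 43.3 = 2 half-lives
C = C₀ × (1/2)^2 = 1.216 × 0.2500 = 0.3040 mg/L
(0.3040 mg/L = 0.3040 mcg/mL)

0.304 mcg/mL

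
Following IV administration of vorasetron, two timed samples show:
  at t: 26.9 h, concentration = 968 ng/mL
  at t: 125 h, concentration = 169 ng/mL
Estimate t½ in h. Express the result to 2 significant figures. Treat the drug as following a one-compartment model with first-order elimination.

k = ln(C₁/C₂) / (t₂ − t₁) = ln(968/169) / (125 − 26.9)
  = 1.745 / 98.10 = 0.01779 h⁻¹
t½ = ln2 / k = 0.693147 / 0.01779 = 38.96 h

39 h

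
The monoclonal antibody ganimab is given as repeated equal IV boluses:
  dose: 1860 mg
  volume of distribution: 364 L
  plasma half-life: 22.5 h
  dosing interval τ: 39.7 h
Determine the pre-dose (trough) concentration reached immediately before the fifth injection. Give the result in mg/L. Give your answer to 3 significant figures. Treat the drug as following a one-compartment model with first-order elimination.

C₀ per dose = Dose / Vd = 1860 / 364 = 5.110 mg/L
k = ln2 / t½ = 0.693147 / 22.5 = 0.03081 h⁻¹
Fraction remaining after one interval: r = e^(−kτ) = e^(−0.03081 × 39.7) = 0.2943
Before dose 5, 4 doses have been given (aged 1τ, 2τ, 3τ, 4τ).
C_trough = C₀ × (r + r² + … + r^4) = C₀ × r(1−r^4)/(1−r)
        = 5.110 × 0.2943 × (1 − 0.007502) / (1 − 0.2943) = 2.115 mg/L

2.12 mg/L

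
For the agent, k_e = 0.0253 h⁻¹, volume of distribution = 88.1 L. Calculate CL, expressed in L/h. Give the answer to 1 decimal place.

CL = k × Vd = 0.0253 × 88.1 = 2.229 L/h

2.2 L/h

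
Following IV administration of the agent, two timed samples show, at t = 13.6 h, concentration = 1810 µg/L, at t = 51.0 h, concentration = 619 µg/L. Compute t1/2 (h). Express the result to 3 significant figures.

k = ln(C₁/C₂) / (t₂ − t₁) = ln(1810/619) / (51.0 − 13.6)
  = 1.073 / 37.40 = 0.02869 h⁻¹
t½ = ln2 / k = 0.693147 / 0.02869 = 24.16 h

24.2 h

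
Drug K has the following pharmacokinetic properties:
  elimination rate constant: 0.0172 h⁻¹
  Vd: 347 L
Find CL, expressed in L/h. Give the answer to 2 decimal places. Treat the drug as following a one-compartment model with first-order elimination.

5.97 L/h

CL = k × Vd = 0.0172 × 347 = 5.968 L/h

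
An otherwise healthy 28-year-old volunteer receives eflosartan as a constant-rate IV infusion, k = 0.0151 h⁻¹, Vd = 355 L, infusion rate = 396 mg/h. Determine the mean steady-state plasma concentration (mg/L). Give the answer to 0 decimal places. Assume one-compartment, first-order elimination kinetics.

74 mg/L

CL = k × Vd = 0.01510 × 355 = 5.361 L/h
At steady state Css = R₀ / CL = 396 / 5.361 = 73.87 mg/L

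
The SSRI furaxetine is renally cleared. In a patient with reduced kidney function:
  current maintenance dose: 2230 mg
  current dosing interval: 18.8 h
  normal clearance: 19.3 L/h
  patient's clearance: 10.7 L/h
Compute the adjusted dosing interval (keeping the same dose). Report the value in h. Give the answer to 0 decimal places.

To keep the same average steady-state level, dosing rate must scale with clearance.
CL ratio = 10.7 / 19.3 = 0.5544
New interval (same dose) = 18.8 / 0.5544 = 33.91 h

34 h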